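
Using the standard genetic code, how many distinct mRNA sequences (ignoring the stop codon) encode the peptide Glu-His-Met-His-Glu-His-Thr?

Glu: 2 codons.
His: 2 codons.
Met: 1 codon.
His: 2 codons.
Glu: 2 codons.
His: 2 codons.
Thr: 4 codons.
2 × 2 × 1 × 2 × 2 × 2 × 4 = 128.

128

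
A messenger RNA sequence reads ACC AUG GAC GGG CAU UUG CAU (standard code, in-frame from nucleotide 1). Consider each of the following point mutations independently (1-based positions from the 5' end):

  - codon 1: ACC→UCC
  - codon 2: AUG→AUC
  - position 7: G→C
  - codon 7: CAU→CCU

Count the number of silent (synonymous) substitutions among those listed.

0

Codon 1: ACC (Thr) → UCC (Ser) — missense.
Codon 2: AUG (Met) → AUC (Ile) — missense.
Codon 3: GAC (Asp) → CAC (His) — missense.
Codon 7: CAU (His) → CCU (Pro) — missense.
Synonymous: 0 of 4.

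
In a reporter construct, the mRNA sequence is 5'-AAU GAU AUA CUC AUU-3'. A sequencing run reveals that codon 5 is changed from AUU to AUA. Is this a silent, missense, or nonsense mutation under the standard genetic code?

Position 15 falls in codon 5: AUU → Ile.
After the substitution the codon is AUA → Ile.
Both encode Ile, so the change is synonymous.

silent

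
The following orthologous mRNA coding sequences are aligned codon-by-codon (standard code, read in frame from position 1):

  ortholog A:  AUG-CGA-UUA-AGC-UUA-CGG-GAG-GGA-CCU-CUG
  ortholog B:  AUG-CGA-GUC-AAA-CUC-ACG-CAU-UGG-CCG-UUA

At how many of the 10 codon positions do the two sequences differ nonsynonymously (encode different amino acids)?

Codon 1: AUG Met / AUG Met — identical.
Codon 2: CGA Arg / CGA Arg — identical.
Codon 3: UUA Leu / GUC Val — nonsynonymous.
Codon 4: AGC Ser / AAA Lys — nonsynonymous.
Codon 5: UUA Leu / CUC Leu — synonymous.
Codon 6: CGG Arg / ACG Thr — nonsynonymous.
Codon 7: GAG Glu / CAU His — nonsynonymous.
Codon 8: GGA Gly / UGG Trp — nonsynonymous.
Codon 9: CCU Pro / CCG Pro — synonymous.
Codon 10: CUG Leu / UUA Leu — synonymous.
Nonsynonymous differences: 5.

5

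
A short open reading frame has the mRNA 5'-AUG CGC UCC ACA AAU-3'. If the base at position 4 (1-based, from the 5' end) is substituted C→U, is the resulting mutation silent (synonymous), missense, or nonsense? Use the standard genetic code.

Position 4 falls in codon 2: CGC → Arg.
After the substitution the codon is UGC → Cys.
Arg ≠ Cys, so this is a missense mutation.

missense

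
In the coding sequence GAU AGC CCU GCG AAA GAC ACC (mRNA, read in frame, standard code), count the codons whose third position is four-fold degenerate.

Codon 1 GAU (Asp): third position 2-fold.
Codon 2 AGC (Ser): third position 2-fold.
Codon 3 CCU (Pro): third position 4-fold.
Codon 4 GCG (Ala): third position 4-fold.
Codon 5 AAA (Lys): third position 2-fold.
Codon 6 GAC (Asp): third position 2-fold.
Codon 7 ACC (Thr): third position 4-fold.
Four-fold degenerate third positions: 3.

3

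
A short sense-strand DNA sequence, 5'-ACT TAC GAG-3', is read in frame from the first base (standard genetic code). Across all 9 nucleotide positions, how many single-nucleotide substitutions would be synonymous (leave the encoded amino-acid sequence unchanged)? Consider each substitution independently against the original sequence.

5

Codon 1 (ACT, Thr): 3 synonymous substitutions.
Codon 2 (TAC, Tyr): 1 synonymous substitution.
Codon 3 (GAG, Glu): 1 synonymous substitution.
Total: 3 + 1 + 1 = 5.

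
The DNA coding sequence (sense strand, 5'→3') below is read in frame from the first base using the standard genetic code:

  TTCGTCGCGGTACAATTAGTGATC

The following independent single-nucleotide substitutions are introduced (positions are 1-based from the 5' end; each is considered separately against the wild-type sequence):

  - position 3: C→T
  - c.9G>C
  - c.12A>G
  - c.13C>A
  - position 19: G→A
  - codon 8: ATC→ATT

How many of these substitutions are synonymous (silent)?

Codon 1: TTC (Phe) → TTT (Phe) — synonymous.
Codon 3: GCG (Ala) → GCC (Ala) — synonymous.
Codon 4: GTA (Val) → GTG (Val) — synonymous.
Codon 5: CAA (Gln) → AAA (Lys) — missense.
Codon 7: GTG (Val) → ATG (Met) — missense.
Codon 8: ATC (Ile) → ATT (Ile) — synonymous.
Synonymous: 4 of 6.

4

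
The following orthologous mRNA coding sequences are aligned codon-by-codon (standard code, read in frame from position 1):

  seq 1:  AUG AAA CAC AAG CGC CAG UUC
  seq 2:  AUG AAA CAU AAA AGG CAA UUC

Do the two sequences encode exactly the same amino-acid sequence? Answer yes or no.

yes

Codon 1: AUG Met / AUG Met — identical.
Codon 2: AAA Lys / AAA Lys — identical.
Codon 3: CAC His / CAU His — synonymous.
Codon 4: AAG Lys / AAA Lys — synonymous.
Codon 5: CGC Arg / AGG Arg — synonymous.
Codon 6: CAG Gln / CAA Gln — synonymous.
Codon 7: UUC Phe / UUC Phe — identical.
Nonsynonymous differences: 0 → same protein.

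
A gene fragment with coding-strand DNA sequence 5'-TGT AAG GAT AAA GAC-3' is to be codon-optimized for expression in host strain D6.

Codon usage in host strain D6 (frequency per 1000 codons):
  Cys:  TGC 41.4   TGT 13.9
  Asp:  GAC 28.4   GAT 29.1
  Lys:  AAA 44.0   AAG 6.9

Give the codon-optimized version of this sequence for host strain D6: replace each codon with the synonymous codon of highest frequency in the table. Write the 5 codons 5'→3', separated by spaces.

Codon 1 (Cys): best is TGC at 41.4.
Codon 2 (Lys): best is AAA at 44.0.
Codon 3 (Asp): best is GAT at 29.1.
Codon 4 (Lys): best is AAA at 44.0.
Codon 5 (Asp): best is GAT at 29.1.

TGC AAA GAT AAA GAT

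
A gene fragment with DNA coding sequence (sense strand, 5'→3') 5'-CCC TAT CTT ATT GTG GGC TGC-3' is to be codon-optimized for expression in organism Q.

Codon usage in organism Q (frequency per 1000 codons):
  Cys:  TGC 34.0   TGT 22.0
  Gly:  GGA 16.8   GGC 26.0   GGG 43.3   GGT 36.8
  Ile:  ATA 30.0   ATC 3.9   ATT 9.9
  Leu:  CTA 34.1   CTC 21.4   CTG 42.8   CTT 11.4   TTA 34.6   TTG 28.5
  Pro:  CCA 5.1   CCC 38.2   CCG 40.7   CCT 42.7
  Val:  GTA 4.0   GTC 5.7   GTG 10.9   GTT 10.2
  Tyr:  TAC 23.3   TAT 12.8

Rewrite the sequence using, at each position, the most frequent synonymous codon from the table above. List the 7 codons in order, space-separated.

Codon 1 (Pro): best is CCT at 42.7.
Codon 2 (Tyr): best is TAC at 23.3.
Codon 3 (Leu): best is CTG at 42.8.
Codon 4 (Ile): best is ATA at 30.0.
Codon 5 (Val): best is GTG at 10.9.
Codon 6 (Gly): best is GGG at 43.3.
Codon 7 (Cys): best is TGC at 34.0.

CCT TAC CTG ATA GTG GGG TGC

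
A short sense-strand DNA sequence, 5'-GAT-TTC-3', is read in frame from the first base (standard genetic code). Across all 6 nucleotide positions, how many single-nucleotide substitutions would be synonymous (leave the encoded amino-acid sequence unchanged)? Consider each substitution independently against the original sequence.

2

Codon 1 (GAT, Asp): 1 synonymous substitution.
Codon 2 (TTC, Phe): 1 synonymous substitution.
Total: 1 + 1 = 2.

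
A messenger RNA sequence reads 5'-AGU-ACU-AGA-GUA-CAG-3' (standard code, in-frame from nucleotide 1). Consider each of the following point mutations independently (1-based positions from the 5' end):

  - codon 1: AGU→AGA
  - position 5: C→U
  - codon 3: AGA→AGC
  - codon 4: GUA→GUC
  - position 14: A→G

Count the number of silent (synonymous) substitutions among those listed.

1

Codon 1: AGU (Ser) → AGA (Arg) — missense.
Codon 2: ACU (Thr) → AUU (Ile) — missense.
Codon 3: AGA (Arg) → AGC (Ser) — missense.
Codon 4: GUA (Val) → GUC (Val) — synonymous.
Codon 5: CAG (Gln) → CGG (Arg) — missense.
Synonymous: 1 of 5.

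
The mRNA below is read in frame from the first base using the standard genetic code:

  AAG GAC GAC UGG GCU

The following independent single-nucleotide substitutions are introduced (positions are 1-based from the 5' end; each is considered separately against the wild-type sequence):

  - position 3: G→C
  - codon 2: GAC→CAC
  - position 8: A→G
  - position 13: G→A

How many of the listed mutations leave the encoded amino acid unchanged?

0

Codon 1: AAG (Lys) → AAC (Asn) — missense.
Codon 2: GAC (Asp) → CAC (His) — missense.
Codon 3: GAC (Asp) → GGC (Gly) — missense.
Codon 5: GCU (Ala) → ACU (Thr) — missense.
Synonymous: 0 of 4.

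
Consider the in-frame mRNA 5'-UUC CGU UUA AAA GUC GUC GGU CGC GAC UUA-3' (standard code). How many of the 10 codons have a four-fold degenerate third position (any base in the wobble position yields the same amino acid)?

Codon 1 UUC (Phe): third position 2-fold.
Codon 2 CGU (Arg): third position 4-fold.
Codon 3 UUA (Leu): third position 2-fold.
Codon 4 AAA (Lys): third position 2-fold.
Codon 5 GUC (Val): third position 4-fold.
Codon 6 GUC (Val): third position 4-fold.
Codon 7 GGU (Gly): third position 4-fold.
Codon 8 CGC (Arg): third position 4-fold.
Codon 9 GAC (Asp): third position 2-fold.
Codon 10 UUA (Leu): third position 2-fold.
Four-fold degenerate third positions: 5.

5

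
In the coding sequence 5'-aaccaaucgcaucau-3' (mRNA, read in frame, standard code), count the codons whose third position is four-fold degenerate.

1

Codon 1 AAC (Asn): third position 2-fold.
Codon 2 CAA (Gln): third position 2-fold.
Codon 3 UCG (Ser): third position 4-fold.
Codon 4 CAU (His): third position 2-fold.
Codon 5 CAU (His): third position 2-fold.
Four-fold degenerate third positions: 1.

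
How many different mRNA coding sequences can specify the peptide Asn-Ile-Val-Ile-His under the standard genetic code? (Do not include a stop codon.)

144

Asn: 2 codons.
Ile: 3 codons.
Val: 4 codons.
Ile: 3 codons.
His: 2 codons.
2 × 3 × 4 × 3 × 2 = 144.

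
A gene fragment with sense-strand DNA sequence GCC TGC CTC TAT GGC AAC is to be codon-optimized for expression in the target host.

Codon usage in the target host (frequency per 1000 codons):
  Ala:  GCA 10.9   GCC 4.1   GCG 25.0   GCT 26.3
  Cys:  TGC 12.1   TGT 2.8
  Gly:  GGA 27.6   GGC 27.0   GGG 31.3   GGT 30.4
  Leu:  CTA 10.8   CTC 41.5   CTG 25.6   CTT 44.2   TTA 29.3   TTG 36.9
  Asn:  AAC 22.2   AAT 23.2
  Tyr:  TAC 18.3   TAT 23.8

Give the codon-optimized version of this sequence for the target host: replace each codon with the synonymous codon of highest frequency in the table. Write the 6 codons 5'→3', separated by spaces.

Codon 1 (Ala): best is GCT at 26.3.
Codon 2 (Cys): best is TGC at 12.1.
Codon 3 (Leu): best is CTT at 44.2.
Codon 4 (Tyr): best is TAT at 23.8.
Codon 5 (Gly): best is GGG at 31.3.
Codon 6 (Asn): best is AAT at 23.2.

GCT TGC CTT TAT GGG AAT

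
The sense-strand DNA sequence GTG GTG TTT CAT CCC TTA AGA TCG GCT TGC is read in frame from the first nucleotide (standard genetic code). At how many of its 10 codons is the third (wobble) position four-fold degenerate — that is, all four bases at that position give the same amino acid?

5

Codon 1 GTG (Val): third position 4-fold.
Codon 2 GTG (Val): third position 4-fold.
Codon 3 TTT (Phe): third position 2-fold.
Codon 4 CAT (His): third position 2-fold.
Codon 5 CCC (Pro): third position 4-fold.
Codon 6 TTA (Leu): third position 2-fold.
Codon 7 AGA (Arg): third position 2-fold.
Codon 8 TCG (Ser): third position 4-fold.
Codon 9 GCT (Ala): third position 4-fold.
Codon 10 TGC (Cys): third position 2-fold.
Four-fold degenerate third positions: 5.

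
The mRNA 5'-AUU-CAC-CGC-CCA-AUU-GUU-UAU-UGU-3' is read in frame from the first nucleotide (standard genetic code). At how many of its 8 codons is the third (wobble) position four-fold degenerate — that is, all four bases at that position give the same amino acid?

Codon 1 AUU (Ile): third position 3-fold.
Codon 2 CAC (His): third position 2-fold.
Codon 3 CGC (Arg): third position 4-fold.
Codon 4 CCA (Pro): third position 4-fold.
Codon 5 AUU (Ile): third position 3-fold.
Codon 6 GUU (Val): third position 4-fold.
Codon 7 UAU (Tyr): third position 2-fold.
Codon 8 UGU (Cys): third position 2-fold.
Four-fold degenerate third positions: 3.

3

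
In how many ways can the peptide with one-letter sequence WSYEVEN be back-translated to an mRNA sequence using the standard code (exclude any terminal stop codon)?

Trp: 1 codon.
Ser: 6 codons.
Tyr: 2 codons.
Glu: 2 codons.
Val: 4 codons.
Glu: 2 codons.
Asn: 2 codons.
1 × 6 × 2 × 2 × 4 × 2 × 2 = 384.

384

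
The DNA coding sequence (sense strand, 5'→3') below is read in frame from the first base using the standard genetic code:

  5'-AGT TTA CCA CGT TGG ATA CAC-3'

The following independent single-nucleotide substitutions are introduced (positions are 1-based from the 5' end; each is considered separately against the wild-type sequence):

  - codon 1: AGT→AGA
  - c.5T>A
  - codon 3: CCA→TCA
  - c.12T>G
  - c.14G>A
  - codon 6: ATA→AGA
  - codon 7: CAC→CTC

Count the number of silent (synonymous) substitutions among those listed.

1

Codon 1: AGT (Ser) → AGA (Arg) — missense.
Codon 2: TTA (Leu) → TAA (Stop) — nonsense.
Codon 3: CCA (Pro) → TCA (Ser) — missense.
Codon 4: CGT (Arg) → CGG (Arg) — synonymous.
Codon 5: TGG (Trp) → TAG (Stop) — nonsense.
Codon 6: ATA (Ile) → AGA (Arg) — missense.
Codon 7: CAC (His) → CTC (Leu) — missense.
Synonymous: 1 of 7.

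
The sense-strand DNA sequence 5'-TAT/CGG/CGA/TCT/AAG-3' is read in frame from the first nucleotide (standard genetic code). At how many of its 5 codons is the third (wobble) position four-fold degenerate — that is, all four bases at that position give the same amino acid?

Codon 1 TAT (Tyr): third position 2-fold.
Codon 2 CGG (Arg): third position 4-fold.
Codon 3 CGA (Arg): third position 4-fold.
Codon 4 TCT (Ser): third position 4-fold.
Codon 5 AAG (Lys): third position 2-fold.
Four-fold degenerate third positions: 3.

3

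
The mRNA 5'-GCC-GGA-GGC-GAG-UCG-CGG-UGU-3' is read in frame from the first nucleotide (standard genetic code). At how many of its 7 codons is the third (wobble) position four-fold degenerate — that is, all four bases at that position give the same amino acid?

Codon 1 GCC (Ala): third position 4-fold.
Codon 2 GGA (Gly): third position 4-fold.
Codon 3 GGC (Gly): third position 4-fold.
Codon 4 GAG (Glu): third position 2-fold.
Codon 5 UCG (Ser): third position 4-fold.
Codon 6 CGG (Arg): third position 4-fold.
Codon 7 UGU (Cys): third position 2-fold.
Four-fold degenerate third positions: 5.

5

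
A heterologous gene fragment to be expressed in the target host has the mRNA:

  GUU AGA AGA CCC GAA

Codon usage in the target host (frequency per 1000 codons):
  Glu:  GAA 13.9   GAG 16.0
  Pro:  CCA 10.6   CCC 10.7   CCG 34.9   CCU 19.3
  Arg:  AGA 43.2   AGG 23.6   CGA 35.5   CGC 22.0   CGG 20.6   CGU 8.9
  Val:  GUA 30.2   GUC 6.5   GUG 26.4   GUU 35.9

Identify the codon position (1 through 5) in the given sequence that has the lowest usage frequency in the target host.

4

Codon 1 GUU (Val): 35.9 per 1000.
Codon 2 AGA (Arg): 43.2 per 1000.
Codon 3 AGA (Arg): 43.2 per 1000.
Codon 4 CCC (Pro): 10.7 per 1000.
Codon 5 GAA (Glu): 13.9 per 1000.
Lowest frequency is 10.7 at codon 4.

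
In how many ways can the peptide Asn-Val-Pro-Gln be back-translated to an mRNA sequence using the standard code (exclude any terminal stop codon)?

64

Asn: 2 codons.
Val: 4 codons.
Pro: 4 codons.
Gln: 2 codons.
2 × 4 × 4 × 2 = 64.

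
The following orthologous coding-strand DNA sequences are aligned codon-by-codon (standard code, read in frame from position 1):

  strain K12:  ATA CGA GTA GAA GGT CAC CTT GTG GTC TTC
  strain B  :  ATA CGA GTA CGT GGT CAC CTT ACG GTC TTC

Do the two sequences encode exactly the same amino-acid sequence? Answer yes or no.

no

Codon 1: ATA Ile / ATA Ile — identical.
Codon 2: CGA Arg / CGA Arg — identical.
Codon 3: GTA Val / GTA Val — identical.
Codon 4: GAA Glu / CGT Arg — nonsynonymous.
Codon 5: GGT Gly / GGT Gly — identical.
Codon 6: CAC His / CAC His — identical.
Codon 7: CTT Leu / CTT Leu — identical.
Codon 8: GTG Val / ACG Thr — nonsynonymous.
Codon 9: GTC Val / GTC Val — identical.
Codon 10: TTC Phe / TTC Phe — identical.
Nonsynonymous differences: 2 → different protein.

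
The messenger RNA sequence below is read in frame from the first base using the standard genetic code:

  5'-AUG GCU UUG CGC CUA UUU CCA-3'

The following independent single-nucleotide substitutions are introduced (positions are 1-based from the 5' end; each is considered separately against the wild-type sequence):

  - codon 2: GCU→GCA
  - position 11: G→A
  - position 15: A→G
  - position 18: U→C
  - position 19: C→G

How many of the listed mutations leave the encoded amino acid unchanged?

3

Codon 2: GCU (Ala) → GCA (Ala) — synonymous.
Codon 4: CGC (Arg) → CAC (His) — missense.
Codon 5: CUA (Leu) → CUG (Leu) — synonymous.
Codon 6: UUU (Phe) → UUC (Phe) — synonymous.
Codon 7: CCA (Pro) → GCA (Ala) — missense.
Synonymous: 3 of 5.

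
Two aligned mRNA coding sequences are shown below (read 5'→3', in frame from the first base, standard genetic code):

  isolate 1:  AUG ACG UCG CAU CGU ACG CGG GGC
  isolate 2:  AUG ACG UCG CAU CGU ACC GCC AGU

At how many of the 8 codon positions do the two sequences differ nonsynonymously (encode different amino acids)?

2

Codon 1: AUG Met / AUG Met — identical.
Codon 2: ACG Thr / ACG Thr — identical.
Codon 3: UCG Ser / UCG Ser — identical.
Codon 4: CAU His / CAU His — identical.
Codon 5: CGU Arg / CGU Arg — identical.
Codon 6: ACG Thr / ACC Thr — synonymous.
Codon 7: CGG Arg / GCC Ala — nonsynonymous.
Codon 8: GGC Gly / AGU Ser — nonsynonymous.
Nonsynonymous differences: 2.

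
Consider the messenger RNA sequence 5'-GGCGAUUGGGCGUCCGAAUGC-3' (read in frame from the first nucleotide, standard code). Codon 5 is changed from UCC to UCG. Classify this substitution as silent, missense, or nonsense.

Position 15 falls in codon 5: UCC → Ser.
After the substitution the codon is UCG → Ser.
Both encode Ser, so the change is synonymous.

silent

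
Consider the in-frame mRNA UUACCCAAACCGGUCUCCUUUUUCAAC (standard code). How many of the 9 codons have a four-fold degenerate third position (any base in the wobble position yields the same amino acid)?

4

Codon 1 UUA (Leu): third position 2-fold.
Codon 2 CCC (Pro): third position 4-fold.
Codon 3 AAA (Lys): third position 2-fold.
Codon 4 CCG (Pro): third position 4-fold.
Codon 5 GUC (Val): third position 4-fold.
Codon 6 UCC (Ser): third position 4-fold.
Codon 7 UUU (Phe): third position 2-fold.
Codon 8 UUC (Phe): third position 2-fold.
Codon 9 AAC (Asn): third position 2-fold.
Four-fold degenerate third positions: 4.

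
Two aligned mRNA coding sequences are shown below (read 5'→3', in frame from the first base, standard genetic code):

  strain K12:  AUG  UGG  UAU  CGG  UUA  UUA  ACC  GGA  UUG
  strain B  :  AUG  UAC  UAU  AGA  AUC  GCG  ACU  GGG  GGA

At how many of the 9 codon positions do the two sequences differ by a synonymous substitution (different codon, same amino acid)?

Codon 1: AUG Met / AUG Met — identical.
Codon 2: UGG Trp / UAC Tyr — nonsynonymous.
Codon 3: UAU Tyr / UAU Tyr — identical.
Codon 4: CGG Arg / AGA Arg — synonymous.
Codon 5: UUA Leu / AUC Ile — nonsynonymous.
Codon 6: UUA Leu / GCG Ala — nonsynonymous.
Codon 7: ACC Thr / ACU Thr — synonymous.
Codon 8: GGA Gly / GGG Gly — synonymous.
Codon 9: UUG Leu / GGA Gly — nonsynonymous.
Synonymous differences: 3.

3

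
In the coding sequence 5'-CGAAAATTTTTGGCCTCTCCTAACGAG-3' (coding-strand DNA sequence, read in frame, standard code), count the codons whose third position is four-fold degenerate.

4

Codon 1 CGA (Arg): third position 4-fold.
Codon 2 AAA (Lys): third position 2-fold.
Codon 3 TTT (Phe): third position 2-fold.
Codon 4 TTG (Leu): third position 2-fold.
Codon 5 GCC (Ala): third position 4-fold.
Codon 6 TCT (Ser): third position 4-fold.
Codon 7 CCT (Pro): third position 4-fold.
Codon 8 AAC (Asn): third position 2-fold.
Codon 9 GAG (Glu): third position 2-fold.
Four-fold degenerate third positions: 4.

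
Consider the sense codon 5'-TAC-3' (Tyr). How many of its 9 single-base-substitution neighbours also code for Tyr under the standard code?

Position 1: none → 0 synonymous.
Position 2: none → 0 synonymous.
Position 3: TAT → 1 synonymous.
Total: 0 + 0 + 1 = 1.

1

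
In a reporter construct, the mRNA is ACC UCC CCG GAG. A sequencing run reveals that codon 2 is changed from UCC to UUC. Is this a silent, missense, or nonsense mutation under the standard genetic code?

Position 5 falls in codon 2: UCC → Ser.
After the substitution the codon is UUC → Phe.
Ser ≠ Phe, so this is a missense mutation.

missense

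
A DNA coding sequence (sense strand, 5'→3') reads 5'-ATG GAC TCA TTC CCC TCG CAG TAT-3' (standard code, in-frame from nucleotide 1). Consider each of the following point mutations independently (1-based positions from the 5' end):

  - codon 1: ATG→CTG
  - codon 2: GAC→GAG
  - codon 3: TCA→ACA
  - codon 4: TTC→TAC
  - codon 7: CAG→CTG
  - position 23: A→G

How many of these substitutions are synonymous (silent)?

0

Codon 1: ATG (Met) → CTG (Leu) — missense.
Codon 2: GAC (Asp) → GAG (Glu) — missense.
Codon 3: TCA (Ser) → ACA (Thr) — missense.
Codon 4: TTC (Phe) → TAC (Tyr) — missense.
Codon 7: CAG (Gln) → CTG (Leu) — missense.
Codon 8: TAT (Tyr) → TGT (Cys) — missense.
Synonymous: 0 of 6.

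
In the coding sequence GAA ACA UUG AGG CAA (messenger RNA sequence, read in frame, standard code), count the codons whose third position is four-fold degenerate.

1

Codon 1 GAA (Glu): third position 2-fold.
Codon 2 ACA (Thr): third position 4-fold.
Codon 3 UUG (Leu): third position 2-fold.
Codon 4 AGG (Arg): third position 2-fold.
Codon 5 CAA (Gln): third position 2-fold.
Four-fold degenerate third positions: 1.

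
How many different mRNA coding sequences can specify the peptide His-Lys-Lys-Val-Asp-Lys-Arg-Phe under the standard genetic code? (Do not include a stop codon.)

His: 2 codons.
Lys: 2 codons.
Lys: 2 codons.
Val: 4 codons.
Asp: 2 codons.
Lys: 2 codons.
Arg: 6 codons.
Phe: 2 codons.
2 × 2 × 2 × 4 × 2 × 2 × 6 × 2 = 1536.

1536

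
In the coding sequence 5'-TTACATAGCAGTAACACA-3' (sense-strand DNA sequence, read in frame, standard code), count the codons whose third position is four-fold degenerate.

1

Codon 1 TTA (Leu): third position 2-fold.
Codon 2 CAT (His): third position 2-fold.
Codon 3 AGC (Ser): third position 2-fold.
Codon 4 AGT (Ser): third position 2-fold.
Codon 5 AAC (Asn): third position 2-fold.
Codon 6 ACA (Thr): third position 4-fold.
Four-fold degenerate third positions: 1.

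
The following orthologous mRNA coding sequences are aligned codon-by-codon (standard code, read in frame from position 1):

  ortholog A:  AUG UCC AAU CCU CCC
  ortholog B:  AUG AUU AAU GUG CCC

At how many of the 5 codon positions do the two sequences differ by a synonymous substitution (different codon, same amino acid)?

0

Codon 1: AUG Met / AUG Met — identical.
Codon 2: UCC Ser / AUU Ile — nonsynonymous.
Codon 3: AAU Asn / AAU Asn — identical.
Codon 4: CCU Pro / GUG Val — nonsynonymous.
Codon 5: CCC Pro / CCC Pro — identical.
Synonymous differences: 0.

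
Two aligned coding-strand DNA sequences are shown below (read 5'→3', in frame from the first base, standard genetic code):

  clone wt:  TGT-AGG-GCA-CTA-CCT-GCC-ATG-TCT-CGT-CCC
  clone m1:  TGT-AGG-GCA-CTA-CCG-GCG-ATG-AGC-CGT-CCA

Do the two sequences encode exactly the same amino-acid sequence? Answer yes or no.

Codon 1: TGT Cys / TGT Cys — identical.
Codon 2: AGG Arg / AGG Arg — identical.
Codon 3: GCA Ala / GCA Ala — identical.
Codon 4: CTA Leu / CTA Leu — identical.
Codon 5: CCT Pro / CCG Pro — synonymous.
Codon 6: GCC Ala / GCG Ala — synonymous.
Codon 7: ATG Met / ATG Met — identical.
Codon 8: TCT Ser / AGC Ser — synonymous.
Codon 9: CGT Arg / CGT Arg — identical.
Codon 10: CCC Pro / CCA Pro — synonymous.
Nonsynonymous differences: 0 → same protein.

yes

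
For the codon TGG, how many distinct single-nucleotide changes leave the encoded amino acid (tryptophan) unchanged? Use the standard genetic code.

Position 1: none → 0 synonymous.
Position 2: none → 0 synonymous.
Position 3: none → 0 synonymous.
Total: 0 + 0 + 0 = 0.

0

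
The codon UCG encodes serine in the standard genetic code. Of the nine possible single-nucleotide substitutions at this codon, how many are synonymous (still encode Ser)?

Position 1: none → 0 synonymous.
Position 2: none → 0 synonymous.
Position 3: UCU, UCC, UCA → 3 synonymous.
Total: 0 + 0 + 3 = 3.

3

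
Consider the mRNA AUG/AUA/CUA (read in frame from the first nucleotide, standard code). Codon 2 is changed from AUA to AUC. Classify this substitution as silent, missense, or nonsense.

Position 6 falls in codon 2: AUA → Ile.
After the substitution the codon is AUC → Ile.
Both encode Ile, so the change is synonymous.

silent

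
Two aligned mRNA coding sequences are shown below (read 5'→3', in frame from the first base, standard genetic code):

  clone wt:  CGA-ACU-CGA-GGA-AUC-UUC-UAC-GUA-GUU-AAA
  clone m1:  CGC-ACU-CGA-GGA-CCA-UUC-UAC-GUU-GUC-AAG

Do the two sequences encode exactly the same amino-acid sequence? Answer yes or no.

no

Codon 1: CGA Arg / CGC Arg — synonymous.
Codon 2: ACU Thr / ACU Thr — identical.
Codon 3: CGA Arg / CGA Arg — identical.
Codon 4: GGA Gly / GGA Gly — identical.
Codon 5: AUC Ile / CCA Pro — nonsynonymous.
Codon 6: UUC Phe / UUC Phe — identical.
Codon 7: UAC Tyr / UAC Tyr — identical.
Codon 8: GUA Val / GUU Val — synonymous.
Codon 9: GUU Val / GUC Val — synonymous.
Codon 10: AAA Lys / AAG Lys — synonymous.
Nonsynonymous differences: 1 → different protein.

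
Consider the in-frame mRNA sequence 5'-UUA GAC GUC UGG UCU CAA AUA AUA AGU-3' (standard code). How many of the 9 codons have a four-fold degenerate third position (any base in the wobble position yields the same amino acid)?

Codon 1 UUA (Leu): third position 2-fold.
Codon 2 GAC (Asp): third position 2-fold.
Codon 3 GUC (Val): third position 4-fold.
Codon 4 UGG (Trp): third position 1-fold.
Codon 5 UCU (Ser): third position 4-fold.
Codon 6 CAA (Gln): third position 2-fold.
Codon 7 AUA (Ile): third position 3-fold.
Codon 8 AUA (Ile): third position 3-fold.
Codon 9 AGU (Ser): third position 2-fold.
Four-fold degenerate third positions: 2.

2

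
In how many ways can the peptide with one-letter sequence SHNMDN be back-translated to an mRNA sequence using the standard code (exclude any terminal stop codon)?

Ser: 6 codons.
His: 2 codons.
Asn: 2 codons.
Met: 1 codon.
Asp: 2 codons.
Asn: 2 codons.
6 × 2 × 2 × 1 × 2 × 2 = 96.

96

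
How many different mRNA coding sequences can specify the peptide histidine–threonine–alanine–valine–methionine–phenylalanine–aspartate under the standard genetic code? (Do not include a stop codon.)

His: 2 codons.
Thr: 4 codons.
Ala: 4 codons.
Val: 4 codons.
Met: 1 codon.
Phe: 2 codons.
Asp: 2 codons.
2 × 4 × 4 × 4 × 1 × 2 × 2 = 512.

512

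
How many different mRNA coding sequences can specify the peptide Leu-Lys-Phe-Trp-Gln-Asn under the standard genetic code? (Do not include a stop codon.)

Leu: 6 codons.
Lys: 2 codons.
Phe: 2 codons.
Trp: 1 codon.
Gln: 2 codons.
Asn: 2 codons.
6 × 2 × 2 × 1 × 2 × 2 = 96.

96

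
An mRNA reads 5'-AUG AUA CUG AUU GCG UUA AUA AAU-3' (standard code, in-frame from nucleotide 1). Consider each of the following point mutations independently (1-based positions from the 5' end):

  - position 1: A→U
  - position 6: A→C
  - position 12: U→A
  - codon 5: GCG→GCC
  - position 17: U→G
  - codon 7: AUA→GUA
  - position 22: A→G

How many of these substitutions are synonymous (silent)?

Codon 1: AUG (Met) → UUG (Leu) — missense.
Codon 2: AUA (Ile) → AUC (Ile) — synonymous.
Codon 4: AUU (Ile) → AUA (Ile) — synonymous.
Codon 5: GCG (Ala) → GCC (Ala) — synonymous.
Codon 6: UUA (Leu) → UGA (Stop) — nonsense.
Codon 7: AUA (Ile) → GUA (Val) — missense.
Codon 8: AAU (Asn) → GAU (Asp) — missense.
Synonymous: 3 of 7.

3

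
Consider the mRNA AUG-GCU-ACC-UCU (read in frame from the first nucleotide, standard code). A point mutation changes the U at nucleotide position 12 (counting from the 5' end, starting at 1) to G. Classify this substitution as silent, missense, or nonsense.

silent

Position 12 falls in codon 4: UCU → Ser.
After the substitution the codon is UCG → Ser.
Both encode Ser, so the change is synonymous.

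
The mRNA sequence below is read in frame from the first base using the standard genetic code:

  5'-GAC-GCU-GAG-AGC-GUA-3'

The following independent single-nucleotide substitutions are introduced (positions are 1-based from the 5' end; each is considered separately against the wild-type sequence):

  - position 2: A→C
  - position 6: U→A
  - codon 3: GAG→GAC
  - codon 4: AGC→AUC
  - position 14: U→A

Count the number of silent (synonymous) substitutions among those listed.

Codon 1: GAC (Asp) → GCC (Ala) — missense.
Codon 2: GCU (Ala) → GCA (Ala) — synonymous.
Codon 3: GAG (Glu) → GAC (Asp) — missense.
Codon 4: AGC (Ser) → AUC (Ile) — missense.
Codon 5: GUA (Val) → GAA (Glu) — missense.
Synonymous: 1 of 5.

1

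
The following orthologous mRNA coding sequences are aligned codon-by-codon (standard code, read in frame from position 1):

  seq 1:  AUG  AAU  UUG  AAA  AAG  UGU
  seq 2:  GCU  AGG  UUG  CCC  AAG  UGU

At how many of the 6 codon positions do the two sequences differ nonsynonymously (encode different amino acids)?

Codon 1: AUG Met / GCU Ala — nonsynonymous.
Codon 2: AAU Asn / AGG Arg — nonsynonymous.
Codon 3: UUG Leu / UUG Leu — identical.
Codon 4: AAA Lys / CCC Pro — nonsynonymous.
Codon 5: AAG Lys / AAG Lys — identical.
Codon 6: UGU Cys / UGU Cys — identical.
Nonsynonymous differences: 3.

3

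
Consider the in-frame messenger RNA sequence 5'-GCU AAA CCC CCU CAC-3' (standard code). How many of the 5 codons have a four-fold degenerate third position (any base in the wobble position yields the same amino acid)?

Codon 1 GCU (Ala): third position 4-fold.
Codon 2 AAA (Lys): third position 2-fold.
Codon 3 CCC (Pro): third position 4-fold.
Codon 4 CCU (Pro): third position 4-fold.
Codon 5 CAC (His): third position 2-fold.
Four-fold degenerate third positions: 3.

3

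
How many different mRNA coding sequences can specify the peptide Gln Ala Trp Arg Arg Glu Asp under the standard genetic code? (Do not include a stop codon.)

Gln: 2 codons.
Ala: 4 codons.
Trp: 1 codon.
Arg: 6 codons.
Arg: 6 codons.
Glu: 2 codons.
Asp: 2 codons.
2 × 4 × 1 × 6 × 6 × 2 × 2 = 1152.

1152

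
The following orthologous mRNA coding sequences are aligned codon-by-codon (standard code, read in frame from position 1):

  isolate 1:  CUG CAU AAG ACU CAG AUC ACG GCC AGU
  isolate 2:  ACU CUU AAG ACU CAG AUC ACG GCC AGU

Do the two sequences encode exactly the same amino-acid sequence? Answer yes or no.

no

Codon 1: CUG Leu / ACU Thr — nonsynonymous.
Codon 2: CAU His / CUU Leu — nonsynonymous.
Codon 3: AAG Lys / AAG Lys — identical.
Codon 4: ACU Thr / ACU Thr — identical.
Codon 5: CAG Gln / CAG Gln — identical.
Codon 6: AUC Ile / AUC Ile — identical.
Codon 7: ACG Thr / ACG Thr — identical.
Codon 8: GCC Ala / GCC Ala — identical.
Codon 9: AGU Ser / AGU Ser — identical.
Nonsynonymous differences: 2 → different protein.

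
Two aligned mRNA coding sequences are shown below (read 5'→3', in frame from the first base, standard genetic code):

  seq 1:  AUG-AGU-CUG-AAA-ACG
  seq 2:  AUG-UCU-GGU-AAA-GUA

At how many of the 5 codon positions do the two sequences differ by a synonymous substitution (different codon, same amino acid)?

1

Codon 1: AUG Met / AUG Met — identical.
Codon 2: AGU Ser / UCU Ser — synonymous.
Codon 3: CUG Leu / GGU Gly — nonsynonymous.
Codon 4: AAA Lys / AAA Lys — identical.
Codon 5: ACG Thr / GUA Val — nonsynonymous.
Synonymous differences: 1.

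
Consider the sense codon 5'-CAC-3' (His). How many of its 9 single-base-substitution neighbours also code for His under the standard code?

Position 1: none → 0 synonymous.
Position 2: none → 0 synonymous.
Position 3: CAT → 1 synonymous.
Total: 0 + 0 + 1 = 1.

1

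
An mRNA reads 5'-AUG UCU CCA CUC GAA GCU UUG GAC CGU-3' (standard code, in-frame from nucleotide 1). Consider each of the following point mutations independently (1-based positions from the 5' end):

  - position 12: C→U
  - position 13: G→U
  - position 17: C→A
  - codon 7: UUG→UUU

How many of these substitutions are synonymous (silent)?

1

Codon 4: CUC (Leu) → CUU (Leu) — synonymous.
Codon 5: GAA (Glu) → UAA (Stop) — nonsense.
Codon 6: GCU (Ala) → GAU (Asp) — missense.
Codon 7: UUG (Leu) → UUU (Phe) — missense.
Synonymous: 1 of 4.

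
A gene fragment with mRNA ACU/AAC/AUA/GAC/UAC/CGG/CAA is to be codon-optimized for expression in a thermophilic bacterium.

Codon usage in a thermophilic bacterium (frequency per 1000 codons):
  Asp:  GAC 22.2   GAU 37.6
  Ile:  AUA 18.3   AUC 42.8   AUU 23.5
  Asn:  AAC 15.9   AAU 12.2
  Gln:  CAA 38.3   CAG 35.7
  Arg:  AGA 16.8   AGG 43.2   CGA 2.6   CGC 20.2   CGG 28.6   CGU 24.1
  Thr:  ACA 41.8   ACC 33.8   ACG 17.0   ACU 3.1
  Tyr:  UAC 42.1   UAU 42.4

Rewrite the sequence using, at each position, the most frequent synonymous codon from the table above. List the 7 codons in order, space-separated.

ACA AAC AUC GAU UAU AGG CAA

Codon 1 (Thr): best is ACA at 41.8.
Codon 2 (Asn): best is AAC at 15.9.
Codon 3 (Ile): best is AUC at 42.8.
Codon 4 (Asp): best is GAU at 37.6.
Codon 5 (Tyr): best is UAU at 42.4.
Codon 6 (Arg): best is AGG at 43.2.
Codon 7 (Gln): best is CAA at 38.3.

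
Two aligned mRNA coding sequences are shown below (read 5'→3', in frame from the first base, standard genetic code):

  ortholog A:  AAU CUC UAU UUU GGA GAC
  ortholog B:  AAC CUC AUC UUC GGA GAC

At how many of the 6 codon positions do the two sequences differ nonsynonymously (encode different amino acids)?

1

Codon 1: AAU Asn / AAC Asn — synonymous.
Codon 2: CUC Leu / CUC Leu — identical.
Codon 3: UAU Tyr / AUC Ile — nonsynonymous.
Codon 4: UUU Phe / UUC Phe — synonymous.
Codon 5: GGA Gly / GGA Gly — identical.
Codon 6: GAC Asp / GAC Asp — identical.
Nonsynonymous differences: 1.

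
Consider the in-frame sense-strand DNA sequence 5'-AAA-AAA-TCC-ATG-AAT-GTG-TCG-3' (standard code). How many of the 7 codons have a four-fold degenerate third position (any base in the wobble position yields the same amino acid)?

3

Codon 1 AAA (Lys): third position 2-fold.
Codon 2 AAA (Lys): third position 2-fold.
Codon 3 TCC (Ser): third position 4-fold.
Codon 4 ATG (Met): third position 1-fold.
Codon 5 AAT (Asn): third position 2-fold.
Codon 6 GTG (Val): third position 4-fold.
Codon 7 TCG (Ser): third position 4-fold.
Four-fold degenerate third positions: 3.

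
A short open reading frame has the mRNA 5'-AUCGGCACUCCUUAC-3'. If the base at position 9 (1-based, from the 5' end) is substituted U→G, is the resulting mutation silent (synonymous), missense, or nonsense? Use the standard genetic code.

Position 9 falls in codon 3: ACU → Thr.
After the substitution the codon is ACG → Thr.
Both encode Thr, so the change is synonymous.

silent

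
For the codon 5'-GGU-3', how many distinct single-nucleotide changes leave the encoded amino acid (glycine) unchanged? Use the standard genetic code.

Position 1: none → 0 synonymous.
Position 2: none → 0 synonymous.
Position 3: GGC, GGA, GGG → 3 synonymous.
Total: 0 + 0 + 3 = 3.

3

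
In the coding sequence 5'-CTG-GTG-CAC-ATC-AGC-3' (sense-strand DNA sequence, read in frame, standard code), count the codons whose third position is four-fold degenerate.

Codon 1 CTG (Leu): third position 4-fold.
Codon 2 GTG (Val): third position 4-fold.
Codon 3 CAC (His): third position 2-fold.
Codon 4 ATC (Ile): third position 3-fold.
Codon 5 AGC (Ser): third position 2-fold.
Four-fold degenerate third positions: 2.

2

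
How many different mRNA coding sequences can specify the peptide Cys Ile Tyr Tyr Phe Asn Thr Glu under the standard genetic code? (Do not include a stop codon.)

768

Cys: 2 codons.
Ile: 3 codons.
Tyr: 2 codons.
Tyr: 2 codons.
Phe: 2 codons.
Asn: 2 codons.
Thr: 4 codons.
Glu: 2 codons.
2 × 3 × 2 × 2 × 2 × 2 × 4 × 2 = 768.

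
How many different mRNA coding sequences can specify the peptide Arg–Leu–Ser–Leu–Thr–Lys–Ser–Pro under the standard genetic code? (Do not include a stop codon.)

Arg: 6 codons.
Leu: 6 codons.
Ser: 6 codons.
Leu: 6 codons.
Thr: 4 codons.
Lys: 2 codons.
Ser: 6 codons.
Pro: 4 codons.
6 × 6 × 6 × 6 × 4 × 2 × 6 × 4 = 248832.

248832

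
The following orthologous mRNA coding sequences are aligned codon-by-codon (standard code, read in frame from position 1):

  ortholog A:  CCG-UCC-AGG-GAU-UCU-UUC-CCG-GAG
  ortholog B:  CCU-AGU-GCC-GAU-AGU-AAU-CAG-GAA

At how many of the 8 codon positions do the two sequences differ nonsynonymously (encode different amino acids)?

3

Codon 1: CCG Pro / CCU Pro — synonymous.
Codon 2: UCC Ser / AGU Ser — synonymous.
Codon 3: AGG Arg / GCC Ala — nonsynonymous.
Codon 4: GAU Asp / GAU Asp — identical.
Codon 5: UCU Ser / AGU Ser — synonymous.
Codon 6: UUC Phe / AAU Asn — nonsynonymous.
Codon 7: CCG Pro / CAG Gln — nonsynonymous.
Codon 8: GAG Glu / GAA Glu — synonymous.
Nonsynonymous differences: 3.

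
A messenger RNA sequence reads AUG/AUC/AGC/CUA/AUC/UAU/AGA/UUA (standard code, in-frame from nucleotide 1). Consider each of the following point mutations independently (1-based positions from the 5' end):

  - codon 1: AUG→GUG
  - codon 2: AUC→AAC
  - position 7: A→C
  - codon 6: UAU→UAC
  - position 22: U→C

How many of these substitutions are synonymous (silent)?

2

Codon 1: AUG (Met) → GUG (Val) — missense.
Codon 2: AUC (Ile) → AAC (Asn) — missense.
Codon 3: AGC (Ser) → CGC (Arg) — missense.
Codon 6: UAU (Tyr) → UAC (Tyr) — synonymous.
Codon 8: UUA (Leu) → CUA (Leu) — synonymous.
Synonymous: 2 of 5.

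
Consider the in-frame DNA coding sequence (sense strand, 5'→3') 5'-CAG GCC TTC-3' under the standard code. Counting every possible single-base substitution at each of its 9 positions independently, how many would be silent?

5

Codon 1 (CAG, Gln): 1 synonymous substitution.
Codon 2 (GCC, Ala): 3 synonymous substitutions.
Codon 3 (TTC, Phe): 1 synonymous substitution.
Total: 1 + 3 + 1 = 5.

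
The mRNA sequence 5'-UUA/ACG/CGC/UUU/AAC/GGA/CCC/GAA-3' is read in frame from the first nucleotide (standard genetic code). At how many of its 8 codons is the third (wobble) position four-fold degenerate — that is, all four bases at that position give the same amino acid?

4

Codon 1 UUA (Leu): third position 2-fold.
Codon 2 ACG (Thr): third position 4-fold.
Codon 3 CGC (Arg): third position 4-fold.
Codon 4 UUU (Phe): third position 2-fold.
Codon 5 AAC (Asn): third position 2-fold.
Codon 6 GGA (Gly): third position 4-fold.
Codon 7 CCC (Pro): third position 4-fold.
Codon 8 GAA (Glu): third position 2-fold.
Four-fold degenerate third positions: 4.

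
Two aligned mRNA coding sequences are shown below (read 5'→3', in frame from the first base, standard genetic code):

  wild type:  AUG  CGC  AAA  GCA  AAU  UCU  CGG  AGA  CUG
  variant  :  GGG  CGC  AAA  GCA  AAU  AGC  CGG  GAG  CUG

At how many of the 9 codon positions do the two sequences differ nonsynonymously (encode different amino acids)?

Codon 1: AUG Met / GGG Gly — nonsynonymous.
Codon 2: CGC Arg / CGC Arg — identical.
Codon 3: AAA Lys / AAA Lys — identical.
Codon 4: GCA Ala / GCA Ala — identical.
Codon 5: AAU Asn / AAU Asn — identical.
Codon 6: UCU Ser / AGC Ser — synonymous.
Codon 7: CGG Arg / CGG Arg — identical.
Codon 8: AGA Arg / GAG Glu — nonsynonymous.
Codon 9: CUG Leu / CUG Leu — identical.
Nonsynonymous differences: 2.

2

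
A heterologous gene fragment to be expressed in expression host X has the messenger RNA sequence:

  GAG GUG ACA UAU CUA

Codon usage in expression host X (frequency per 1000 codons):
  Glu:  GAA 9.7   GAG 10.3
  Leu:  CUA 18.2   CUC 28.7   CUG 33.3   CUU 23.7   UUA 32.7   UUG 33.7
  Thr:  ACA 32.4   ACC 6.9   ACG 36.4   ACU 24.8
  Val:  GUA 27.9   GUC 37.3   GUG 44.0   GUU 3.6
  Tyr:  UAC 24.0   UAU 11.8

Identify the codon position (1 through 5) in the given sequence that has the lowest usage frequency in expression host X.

1

Codon 1 GAG (Glu): 10.3 per 1000.
Codon 2 GUG (Val): 44.0 per 1000.
Codon 3 ACA (Thr): 32.4 per 1000.
Codon 4 UAU (Tyr): 11.8 per 1000.
Codon 5 CUA (Leu): 18.2 per 1000.
Lowest frequency is 10.3 at codon 1.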